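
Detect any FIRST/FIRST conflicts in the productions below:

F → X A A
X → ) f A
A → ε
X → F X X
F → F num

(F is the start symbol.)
Yes. F → X A A / F → F num on { ')' }; X → ')' f A / X → F X X on { ')' }

A FIRST/FIRST conflict occurs when two productions N → α and N → β for the same non-terminal have FIRST(α) ∩ FIRST(β) ≠ ∅ (with ε ∈ FIRST of a nullable right-hand side, so two nullable alternatives also conflict).

FIRST sets of the non-terminals at (or reachable through a nullable prefix from) the front of some alternative:
  FIRST(X) = { ')' }
  FIRST(F) = { ')' }

Productions for F:
  F → X A A: FIRST = { ')' }
  F → F num: FIRST = { ')' }
Productions for X:
  X → ) f A: FIRST = { ')' }
  X → F X X: FIRST = { ')' }
A has only one production, so no FIRST/FIRST conflict is possible there.

Conflict for F: F → X A A and F → F num
  Overlap: { ')' }
Conflict for X: X → ) f A and X → F X X
  Overlap: { ')' }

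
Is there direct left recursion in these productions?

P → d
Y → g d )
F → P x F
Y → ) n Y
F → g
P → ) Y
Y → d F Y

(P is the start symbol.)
No direct left recursion

P → d: starts with d
Y → g d ): starts with g
F → P x F: starts with P
Y → ) n Y: starts with ')'
F → g: starts with g
P → ) Y: starts with ')'
Y → d F Y: starts with d

No direct left recursion found.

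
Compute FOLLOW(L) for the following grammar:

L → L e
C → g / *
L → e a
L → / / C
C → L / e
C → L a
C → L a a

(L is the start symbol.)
{ $, '/', 'a', 'e' }

L is the start symbol, so $ ∈ FOLLOW(L).
In L → L e: L is followed by e, add FIRST(e) \ {ε} = { 'e' }
In C → L / e: L is followed by '/' e, add FIRST('/' e) \ {ε} = { '/' }
In C → L a: L is followed by a, add FIRST(a) \ {ε} = { 'a' }
In C → L a a: L is followed by a a, add FIRST(a a) \ {ε} = { 'a' }

Taking the union: FOLLOW(L) = { $, '/', 'a', 'e' }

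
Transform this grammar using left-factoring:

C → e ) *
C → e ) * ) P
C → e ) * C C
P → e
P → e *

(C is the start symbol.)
Left-factoring transforms A → αβ₁ | αβ₂ into A → αA' and A' → β₁ | β₂
(α is the longest common prefix among the alternatives). Repeat until
no nonterminal has two alternatives with a common prefix.

Round 1: C has alternatives sharing prefix 'e ) *'. Introduce C': C → e ) * C'
  Add: C' → ε
  Add: C' → ) P
  Add: C' → C C

Round 2: P has alternatives sharing prefix 'e'. Introduce P': P → e P'
  Add: P' → ε
  Add: P' → *

No remaining common prefixes — done.

Resulting grammar:
C → e ) * C'
C' → ε
C' → ) P
C' → C C
P → e P'
P' → ε
P' → *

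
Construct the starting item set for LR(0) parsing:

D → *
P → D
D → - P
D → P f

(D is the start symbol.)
{ [D → . *], [D → . - P], [D → . P f], [D' → . D], [P → . D] }

First, augment the grammar with D' → D
I₀ = CLOSURE({ [D' → . D] }):
  [D' → . D] has the dot before D: add [D → . *], [D → . - P], [D → . P f]
  [D → . P f] has the dot before P: add [P → . D]
No further items can be added.

I₀ = { [D → . *], [D → . - P], [D → . P f], [D' → . D], [P → . D] }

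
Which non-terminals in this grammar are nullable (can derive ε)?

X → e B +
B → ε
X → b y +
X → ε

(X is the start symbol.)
{ 'B', 'X' }

ε-productions: B → ε, X → ε
So B, X are immediately nullable.
Every non-terminal is now nullable.
Nullable = { 'B', 'X' }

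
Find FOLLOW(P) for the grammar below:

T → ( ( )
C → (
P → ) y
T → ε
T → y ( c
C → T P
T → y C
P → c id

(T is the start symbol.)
{ $, ')', 'c' }

To compute FOLLOW(P), find every occurrence of P on a right-hand side N → α P β: add FIRST(β) \ {ε}, and if β is empty or nullable also add FOLLOW(N). Iterate to a fixed point.

In C → T P: P is at the end, add FOLLOW(C)

The FOLLOW sets referred to above (computed the same way, to a fixed point):
  FOLLOW(C) = { $, ')', 'c' }

Taking the union: FOLLOW(P) = { $, ')', 'c' }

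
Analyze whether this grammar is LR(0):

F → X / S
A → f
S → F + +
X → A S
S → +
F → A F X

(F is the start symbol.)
Yes, the grammar is LR(0)

A grammar is LR(0) if no state in the canonical LR(0) collection has:
  - both a shift item (dot before a terminal) and a complete item (shift-reduce conflict), or
  - two or more complete items (reduce-reduce conflict; the accept item [F' → F .] counts as a complete item here).

Augment with F' → F and build the canonical LR(0) collection (I0 = CLOSURE({[F' → . F]}), then GOTO on every symbol after a dot until no new states appear). It has 15 states:
  I0: { [A → . f], [F → . A F X], [F → . X / S], [F' → . F], [X → . A S] }  — shift
  I1: { [A → . f], [F → . A F X], [F → . X / S], [F → A . F X], [S → . +], [S → . F + +], [X → . A S], [X → A . S] }  — shift
  I2: { [F' → F .] }  — accept
  I3: { [F → X . / S] }  — shift
  I4: { [A → f .] }  — reduce
  I5: { [A → . f], [F → . A F X], [F → . X / S], [F → X / . S], [S → . +], [S → . F + +], [X → . A S] }  — shift
  I6: { [S → + .] }  — reduce
  I7: { [S → F . + +] }  — shift
  I8: { [F → X / S .] }  — reduce
  I9: { [S → F + . +] }  — shift
  I10: { [S → F + + .] }  — reduce
  I11: { [A → . f], [F → A F . X], [S → F . + +], [X → . A S] }  — shift
  I12: { [X → A S .] }  — reduce
  I13: { [A → . f], [F → . A F X], [F → . X / S], [S → . +], [S → . F + +], [X → . A S], [X → A . S] }  — shift
  I14: { [F → A F X .] }  — reduce

Every state is either a pure shift/goto state or contains exactly one complete item and nothing to shift — no conflicts. The grammar is LR(0).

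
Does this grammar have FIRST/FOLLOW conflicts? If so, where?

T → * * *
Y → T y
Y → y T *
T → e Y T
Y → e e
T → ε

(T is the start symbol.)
Yes. T → '*' '*' '*' with FOLLOW(T) on { '*' }

Nullable non-terminals: T.

T: nullable alternative(s) T → ε; FOLLOW(T) = { $, '*', 'y' }
  T → * * *: FIRST \ {ε} = { '*' } — overlaps FOLLOW(T) on { '*' }: CONFLICT
  T → e Y T: FIRST \ {ε} = { 'e' } — disjoint from FOLLOW(T)
  T → ε: FIRST \ {ε} = { } — this is the only nullable alternative, skip

Y has no nullable alternative, so no FIRST/FOLLOW check is needed there.

So the grammar has 1 FIRST/FOLLOW conflict (marked CONFLICT above).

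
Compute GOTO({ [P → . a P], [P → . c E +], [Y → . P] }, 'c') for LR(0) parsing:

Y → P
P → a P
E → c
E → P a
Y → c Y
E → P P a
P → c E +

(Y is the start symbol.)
{ [E → . P P a], [E → . P a], [E → . c], [P → . a P], [P → . c E +], [P → c . E +] }

GOTO(I, 'c') = CLOSURE({ [A → αX.β] : [A → α.Xβ] ∈ I, X = 'c' })

Items with dot before 'c', with the dot advanced:
  [P → . c E +] → [P → c . E +]
Closure of the advanced items:
  [P → c . E +] has the dot before E: add [E → . c], [E → . P a], [E → . P P a]
  [E → . P a] has the dot before P: add [P → . a P], [P → . c E +]

GOTO = { [E → . P P a], [E → . P a], [E → . c], [P → . a P], [P → . c E +], [P → c . E +] }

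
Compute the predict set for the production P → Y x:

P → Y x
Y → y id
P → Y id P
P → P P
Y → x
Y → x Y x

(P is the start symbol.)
{ 'x', 'y' }

PREDICT(P → Y x) = (FIRST(RHS) \ {ε}) ∪ (FOLLOW(P) if ε ∈ FIRST(RHS), i.e. RHS ⇒* ε)
FIRST(Y) = { 'x', 'y' }
FIRST(Y x) = { 'x', 'y' }
ε ∉ FIRST(Y x), so FOLLOW(P) is not added.
PREDICT(P → Y x) = { 'x', 'y' }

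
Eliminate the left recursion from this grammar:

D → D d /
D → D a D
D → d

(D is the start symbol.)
D → d D'
D' → d / D'
D' → a D D'
D' → ε

D is directly left-recursive. The standard transformation for
  A → A α₁ | ... | A α_m | β₁ | ... | β_n
is
  A  → β₁ A' | ... | β_n A'
  A' → α₁ A' | ... | α_m A' | ε

D → d becomes D → d D'
D → D d / becomes D' → d / D'
D → D a D becomes D' → a D D'
Add D' → ε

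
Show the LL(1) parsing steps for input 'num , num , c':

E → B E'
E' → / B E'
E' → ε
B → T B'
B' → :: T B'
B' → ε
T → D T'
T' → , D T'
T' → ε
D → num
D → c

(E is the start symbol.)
Stack is shown with the top on the left.

Stack           Input            Action
---------------------------------------
E $             num , num , c $  output E → B E'
B E' $          num , num , c $  output B → T B'
T B' E' $       num , num , c $  output T → D T'
D T' B' E' $    num , num , c $  output D → num
num T' B' E' $  num , num , c $  match 'num'
T' B' E' $      , num , c $      output T' → , D T'
, D T' B' E' $  , num , c $      match ','
D T' B' E' $    num , c $        output D → num
num T' B' E' $  num , c $        match 'num'
T' B' E' $      , c $            output T' → , D T'
, D T' B' E' $  , c $            match ','
D T' B' E' $    c $              output D → c
c T' B' E' $    c $              match 'c'
T' B' E' $      $                output T' → ε
B' E' $         $                output B' → ε
E' $            $                output E' → ε
$               $                accept

The string is accepted.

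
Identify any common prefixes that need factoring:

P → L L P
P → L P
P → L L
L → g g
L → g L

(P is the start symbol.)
Yes, P has productions with common prefix 'L'; L has productions with common prefix 'g'

Left-factoring is needed when two productions for the same non-terminal
share a common prefix on the right-hand side.

Productions for P:
  P → L L P
  P → L P
  P → L L
Productions for L:
  L → g g
  L → g L

Found common prefix 'L' in productions for P
Found common prefix 'g' in productions for L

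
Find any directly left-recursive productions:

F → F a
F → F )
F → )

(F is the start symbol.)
F → F a: LEFT RECURSIVE (starts with F)
F → F ): LEFT RECURSIVE (starts with F)
F → ): starts with ')'

The grammar has direct left recursion on: F.

Answer: Yes, F is left-recursive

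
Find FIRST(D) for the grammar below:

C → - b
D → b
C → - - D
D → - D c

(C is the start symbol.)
{ '-', 'b' }

From D → b:
  - b is a terminal: add 'b' and stop
From D → - D c:
  - '-' is a terminal: add '-' and stop

Collecting: FIRST(D) = { '-', 'b' }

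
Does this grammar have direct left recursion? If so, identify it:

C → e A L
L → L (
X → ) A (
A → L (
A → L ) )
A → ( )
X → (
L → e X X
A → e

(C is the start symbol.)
Yes, L is left-recursive

Direct left recursion occurs when N → N α for some non-terminal N (the right-hand side begins with the left-hand side itself).

C → e A L: starts with e
L → L (: LEFT RECURSIVE (starts with L)
X → ) A (: starts with ')'
A → L (: starts with L
A → L ) ): starts with L
A → ( ): starts with '('
X → (: starts with '('
L → e X X: starts with e
A → e: starts with e

The grammar has direct left recursion on: L.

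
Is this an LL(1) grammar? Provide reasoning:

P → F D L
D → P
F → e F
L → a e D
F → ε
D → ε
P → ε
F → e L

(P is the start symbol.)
No. Predict set conflict for P: { 'a', 'e' }

Relevant sets:
  FIRST(F) = { 'e', ε }
  FIRST(D) = { 'a', 'e', ε }
  FIRST(L) = { 'a' }
  FIRST(P) = { 'a', 'e', ε }
  FOLLOW(P) = { $, 'a', 'e' }
  FOLLOW(D) = { $, 'a', 'e' }
  FOLLOW(F) = { 'a', 'e' }

For P:
  PREDICT(P → F D L) = { 'a', 'e' }
  PREDICT(P → ε) = { $, 'a', 'e' }
For D:
  PREDICT(D → P) = { $, 'a', 'e' }
  PREDICT(D → ε) = { $, 'a', 'e' }
For F:
  PREDICT(F → e F) = { 'e' }
  PREDICT(F → ε) = { 'a', 'e' }
  PREDICT(F → e L) = { 'e' }
L has a single production, so nothing to check there.

Conflict found: Predict set conflict for P: { 'a', 'e' }
The grammar is NOT LL(1).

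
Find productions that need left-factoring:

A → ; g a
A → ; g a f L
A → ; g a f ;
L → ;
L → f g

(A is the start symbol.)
Yes, A has productions with common prefix '; g a'

Left-factoring is needed when two productions for the same non-terminal
share a common prefix on the right-hand side.

Productions for A:
  A → ; g a
  A → ; g a f L
  A → ; g a f ;
Productions for L:
  L → ;
  L → f g

Found common prefix '; g a' in productions for A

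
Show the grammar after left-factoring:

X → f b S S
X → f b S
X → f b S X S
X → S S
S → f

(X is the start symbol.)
X → f b S X'
X' → S
X' → ε
X' → X S
X → S S
S → f

Left-factoring transforms A → αβ₁ | αβ₂ into A → αA' and A' → β₁ | β₂
(α is the longest common prefix among the alternatives). Repeat until
no nonterminal has two alternatives with a common prefix.

Round 1: X has alternatives sharing prefix 'f b S'. Introduce X': X → f b S X'
  Add: X' → S
  Add: X' → ε
  Add: X' → X S

No remaining common prefixes — done.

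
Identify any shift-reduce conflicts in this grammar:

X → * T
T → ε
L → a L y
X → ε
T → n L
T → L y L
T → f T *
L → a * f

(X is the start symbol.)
A shift-reduce conflict occurs when an LR(0) state has both:
  - a complete (reduce) item [A → α .] (dot at the end), and
  - a shift item [B → β . c γ] (dot before a terminal).

Augment with X' → X and build the canonical LR(0) collection (I0 = CLOSURE({[X' → . X]}), then GOTO on every symbol after a dot until no new states appear). It has 17 states:
  I0: { [X → . * T], [X → .], [X' → . X] }  — shift, reduce
  I1: { [L → . a * f], [L → . a L y], [T → . L y L], [T → . f T *], [T → . n L], [T → .], [X → * . T] }  — shift, reduce
  I2: { [X' → X .] }  — accept
  I3: { [T → L . y L] }  — shift
  I4: { [X → * T .] }  — reduce
  I5: { [L → . a * f], [L → . a L y], [L → a . * f], [L → a . L y] }  — shift
  I6: { [L → . a * f], [L → . a L y], [T → . L y L], [T → . f T *], [T → . n L], [T → .], [T → f . T *] }  — shift, reduce
  I7: { [L → . a * f], [L → . a L y], [T → n . L] }  — shift
  I8: { [T → n L .] }  — reduce
  I9: { [T → f T . *] }  — shift
  I10: { [T → f T * .] }  — reduce
  I11: { [L → a * . f] }  — shift
  I12: { [L → a L . y] }  — shift
  I13: { [L → a L y .] }  — reduce
  I14: { [L → a * f .] }  — reduce
  I15: { [L → . a * f], [L → . a L y], [T → L y . L] }  — shift
  I16: { [T → L y L .] }  — reduce

I0 contains reduce item [X → .] and shift item [X → . * T] — shift-reduce conflict.
I1 contains reduce item [T → .] and shift items [L → . a * f], [L → . a L y], [T → . f T *], [T → . n L] — shift-reduce conflict.
I6 contains reduce item [T → .] and shift items [L → . a * f], [L → . a L y], [T → . f T *], [T → . n L] — shift-reduce conflict.

Answer: Yes — I0: [X → .] vs [X → . * T]; I1: [T → .] vs [L → . a * f]; I6: [T → .] vs [L → . a * f]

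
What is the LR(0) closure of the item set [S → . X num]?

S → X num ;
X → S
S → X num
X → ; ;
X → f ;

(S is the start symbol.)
{ [S → . X num ;], [S → . X num], [X → . ; ;], [X → . S], [X → . f ;] }

To compute CLOSURE, for each item [A → α.Bβ] where B is a non-terminal, add [B → .γ] for all productions B → γ; repeat for the newly added items until nothing changes.

Start with: [S → . X num]
  [S → . X num] has the dot before X: add [X → . S], [X → . ; ;], [X → . f ;]
  [X → . S] has the dot before S: add [S → . X num ;]
No further items can be added.

CLOSURE = { [S → . X num ;], [S → . X num], [X → . ; ;], [X → . S], [X → . f ;] }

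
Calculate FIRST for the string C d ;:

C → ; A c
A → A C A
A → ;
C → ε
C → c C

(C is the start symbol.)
{ ';', 'c', 'd' }

FIRST sets of the non-terminals involved (from the grammar, by fixed-point iteration):
  FIRST(C) = { ';', 'c', ε }

To compute FIRST(C d ;), process the symbols left to right:
Symbol C is a non-terminal. Add FIRST(C) \ {ε} = { ';', 'c' }
C is nullable (ε ∈ FIRST(C)), continue to the next symbol.
Symbol d is a terminal. Add 'd' and stop.
FIRST(C d ;) = { ';', 'c', 'd' }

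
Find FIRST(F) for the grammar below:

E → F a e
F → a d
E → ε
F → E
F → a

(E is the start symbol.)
{ 'a', ε }

FIRST sets of the other non-terminals involved (by the same procedure, iterated to a fixed point):
  FIRST(E) = { 'a', ε }

From F → a d:
  - a is a terminal: add 'a' and stop
From F → E:
  - E is a non-terminal: add FIRST(E) \ {ε} = { 'a' }
    E is nullable and nothing follows, so the whole right-hand side can vanish: ε ∈ FIRST(F)
From F → a:
  - a is a terminal: add 'a' and stop

Collecting: FIRST(F) = { 'a', ε }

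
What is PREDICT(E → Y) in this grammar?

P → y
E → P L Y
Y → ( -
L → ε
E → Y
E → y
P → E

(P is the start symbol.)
{ '(' }

PREDICT(E → Y) = (FIRST(RHS) \ {ε}) ∪ (FOLLOW(E) if ε ∈ FIRST(RHS), i.e. RHS ⇒* ε)
FIRST(Y) = { '(' }
FIRST(Y) = { '(' }
ε ∉ FIRST(Y), so FOLLOW(E) is not added.
PREDICT(E → Y) = { '(' }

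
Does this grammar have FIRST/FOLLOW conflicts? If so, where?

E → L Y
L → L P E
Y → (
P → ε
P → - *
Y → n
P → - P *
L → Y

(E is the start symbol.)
A FIRST/FOLLOW conflict occurs when a non-terminal N has a nullable alternative N → β (β ⇒* ε) and another alternative N → α with FIRST(α) ∩ FOLLOW(N) ≠ ∅: on such a lookahead the parser cannot decide between expanding α and letting N vanish via β.

Nullable non-terminals: P.

P: nullable alternative(s) P → ε; FOLLOW(P) = { '(', '*', 'n' }
  P → ε: FIRST \ {ε} = { } — this is the only nullable alternative, skip
  P → - *: FIRST \ {ε} = { '-' } — disjoint from FOLLOW(P)
  P → - P *: FIRST \ {ε} = { '-' } — disjoint from FOLLOW(P)

E, L, Y have no nullable alternative, so no FIRST/FOLLOW check is needed there.

No FIRST/FOLLOW conflicts found.

Answer: No FIRST/FOLLOW conflicts.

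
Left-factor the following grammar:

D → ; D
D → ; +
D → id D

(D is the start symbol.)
D → ; D'
D' → D
D' → +
D → id D

Left-factoring transforms A → αβ₁ | αβ₂ into A → αA' and A' → β₁ | β₂
(α is the longest common prefix among the alternatives). Repeat until
no nonterminal has two alternatives with a common prefix.

Round 1: D has alternatives sharing prefix ';'. Introduce D': D → ; D'
  Add: D' → D
  Add: D' → +

No remaining common prefixes — done.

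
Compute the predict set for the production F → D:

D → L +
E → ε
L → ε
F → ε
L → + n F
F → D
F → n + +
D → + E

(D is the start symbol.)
PREDICT(F → D) = (FIRST(RHS) \ {ε}) ∪ (FOLLOW(F) if ε ∈ FIRST(RHS), i.e. RHS ⇒* ε)
FIRST(D) = { '+' }
FIRST(D) = { '+' }
ε ∉ FIRST(D), so FOLLOW(F) is not added.
PREDICT(F → D) = { '+' }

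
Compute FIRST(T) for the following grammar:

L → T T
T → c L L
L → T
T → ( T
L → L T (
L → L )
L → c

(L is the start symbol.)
{ '(', 'c' }

From T → c L L:
  - c is a terminal: add 'c' and stop
From T → ( T:
  - '(' is a terminal: add '(' and stop

Collecting: FIRST(T) = { '(', 'c' }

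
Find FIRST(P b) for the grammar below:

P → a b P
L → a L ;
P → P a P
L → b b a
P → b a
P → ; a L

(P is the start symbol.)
{ ';', 'a', 'b' }

FIRST sets of the non-terminals involved (from the grammar, by fixed-point iteration):
  FIRST(P) = { ';', 'a', 'b' }

To compute FIRST(P b), process the symbols left to right:
Symbol P is a non-terminal. Add FIRST(P) \ {ε} = { ';', 'a', 'b' }
P is not nullable (ε ∉ FIRST(P)), so stop here.
FIRST(P b) = { ';', 'a', 'b' }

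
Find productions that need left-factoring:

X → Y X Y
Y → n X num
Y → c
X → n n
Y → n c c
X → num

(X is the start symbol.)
Yes, Y has productions with common prefix 'n'

Left-factoring is needed when two productions for the same non-terminal
share a common prefix on the right-hand side.

Productions for X:
  X → Y X Y
  X → n n
  X → num
Productions for Y:
  Y → n X num
  Y → c
  Y → n c c

Found common prefix 'n' in productions for Y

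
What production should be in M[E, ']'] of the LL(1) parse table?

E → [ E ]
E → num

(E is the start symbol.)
Empty (error entry)

To find M[E, ']'], we find productions for E where ']' is in the predict set (PREDICT(N → α) = (FIRST(α) \ {ε}) ∪ (FOLLOW(N) if α ⇒* ε)).

E → [ E ]: PREDICT = { '[' }
E → num: PREDICT = { 'num' }

M[E, ']'] is empty (no production applies)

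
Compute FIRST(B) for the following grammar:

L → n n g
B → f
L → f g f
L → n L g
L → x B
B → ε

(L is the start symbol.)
To compute FIRST(B), examine every production with B on the left-hand side, reading each right-hand side left to right until a non-nullable symbol is reached.

From B → f:
  - f is a terminal: add 'f' and stop
From B → ε:
  - ε-production, so ε ∈ FIRST(B)

Collecting: FIRST(B) = { 'f', ε }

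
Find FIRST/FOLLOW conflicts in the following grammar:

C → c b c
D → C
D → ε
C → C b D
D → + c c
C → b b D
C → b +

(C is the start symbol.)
Yes. D → C with FOLLOW(D) on { 'b' }

Nullable non-terminals: D.
FIRST sets used below: FIRST(C) = { 'b', 'c' }

D: nullable alternative(s) D → ε; FOLLOW(D) = { $, 'b' }
  D → C: FIRST \ {ε} = { 'b', 'c' } — overlaps FOLLOW(D) on { 'b' }: CONFLICT
  D → ε: FIRST \ {ε} = { } — this is the only nullable alternative, skip
  D → + c c: FIRST \ {ε} = { '+' } — disjoint from FOLLOW(D)

C has no nullable alternative, so no FIRST/FOLLOW check is needed there.

So the grammar has 1 FIRST/FOLLOW conflict (marked CONFLICT above).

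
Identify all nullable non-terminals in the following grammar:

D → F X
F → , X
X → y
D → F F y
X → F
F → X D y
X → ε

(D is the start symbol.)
ε-productions: X → ε
So X is immediately nullable.
No further non-terminal can be added: every production for the remaining non-terminals contains a terminal or a non-nullable non-terminal.
Nullable = { 'X' }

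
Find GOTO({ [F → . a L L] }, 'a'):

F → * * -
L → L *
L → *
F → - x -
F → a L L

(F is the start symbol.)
GOTO(I, 'a') = CLOSURE({ [A → αX.β] : [A → α.Xβ] ∈ I, X = 'a' })

Items with dot before 'a', with the dot advanced:
  [F → . a L L] → [F → a . L L]
Closure of the advanced items:
  [F → a . L L] has the dot before L: add [L → . L *], [L → . *]

GOTO = { [F → a . L L], [L → . *], [L → . L *] }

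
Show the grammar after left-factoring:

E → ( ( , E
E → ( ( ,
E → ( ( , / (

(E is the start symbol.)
E → ( ( , E'
E' → E
E' → ε
E' → / (

Left-factoring transforms A → αβ₁ | αβ₂ into A → αA' and A' → β₁ | β₂
(α is the longest common prefix among the alternatives). Repeat until
no nonterminal has two alternatives with a common prefix.

Round 1: E has alternatives sharing prefix '( ( ,'. Introduce E': E → ( ( , E'
  Add: E' → E
  Add: E' → ε
  Add: E' → / (

No remaining common prefixes — done.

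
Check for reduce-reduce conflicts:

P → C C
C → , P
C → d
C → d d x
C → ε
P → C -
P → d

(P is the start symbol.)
A reduce-reduce conflict occurs when an LR(0) state has two complete items [A → α .] and [B → β .] — both call for a reduction, and with no lookahead the parser cannot choose between them.

Augment with P' → P and build the canonical LR(0) collection (I0 = CLOSURE({[P' → . P]}), then GOTO on every symbol after a dot until no new states appear). It has 11 states:
  I0: { [C → . , P], [C → . d d x], [C → . d], [C → .], [P → . C -], [P → . C C], [P → . d], [P' → . P] }  — shift, reduce
  I1: { [C → , . P], [C → . , P], [C → . d d x], [C → . d], [C → .], [P → . C -], [P → . C C], [P → . d] }  — shift, reduce
  I2: { [C → . , P], [C → . d d x], [C → . d], [C → .], [P → C . -], [P → C . C] }  — shift, reduce
  I3: { [P' → P .] }  — accept
  I4: { [C → d . d x], [C → d .], [P → d .] }  — shift, 2 reduces
  I5: { [C → d d . x] }  — shift
  I6: { [C → d d x .] }  — reduce
  I7: { [P → C - .] }  — reduce
  I8: { [P → C C .] }  — reduce
  I9: { [C → d . d x], [C → d .] }  — shift, reduce
  I10: { [C → , P .] }  — reduce

I4 contains complete items [C → d .], [P → d .] — reduce-reduce conflict.

Answer: Yes — I4: [C → d .] vs [P → d .]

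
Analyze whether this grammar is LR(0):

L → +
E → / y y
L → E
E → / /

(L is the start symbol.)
Yes, the grammar is LR(0)

Augment with L' → L and build the canonical LR(0) collection (I0 = CLOSURE({[L' → . L]}), then GOTO on every symbol after a dot until no new states appear). It has 8 states:
  I0: { [E → . / /], [E → . / y y], [L → . +], [L → . E], [L' → . L] }  — shift
  I1: { [L → + .] }  — reduce
  I2: { [E → / . /], [E → / . y y] }  — shift
  I3: { [L → E .] }  — reduce
  I4: { [L' → L .] }  — accept
  I5: { [E → / / .] }  — reduce
  I6: { [E → / y . y] }  — shift
  I7: { [E → / y y .] }  — reduce

Every state is either a pure shift/goto state or contains exactly one complete item and nothing to shift — no conflicts. The grammar is LR(0).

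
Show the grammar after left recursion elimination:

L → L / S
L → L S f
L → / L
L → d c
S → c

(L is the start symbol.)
L → / L L'
L → d c L'
L' → / S L'
L' → S f L'
L' → ε
S → c

L is directly left-recursive. The standard transformation for
  A → A α₁ | ... | A α_m | β₁ | ... | β_n
is
  A  → β₁ A' | ... | β_n A'
  A' → α₁ A' | ... | α_m A' | ε

L → / L becomes L → / L L'
L → d c becomes L → d c L'
L → L / S becomes L' → / S L'
L → L S f becomes L' → S f L'
Add L' → ε

Productions for other non-terminals are unchanged:
  S → c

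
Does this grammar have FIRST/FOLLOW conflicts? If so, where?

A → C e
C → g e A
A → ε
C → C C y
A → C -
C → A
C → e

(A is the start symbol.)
A FIRST/FOLLOW conflict occurs when a non-terminal N has a nullable alternative N → β (β ⇒* ε) and another alternative N → α with FIRST(α) ∩ FOLLOW(N) ≠ ∅: on such a lookahead the parser cannot decide between expanding α and letting N vanish via β.

Nullable non-terminals: A, C.
FIRST sets used below: FIRST(C) = { '-', 'e', 'g', 'y', ε }, FIRST(A) = { '-', 'e', 'g', 'y', ε }

A: nullable alternative(s) A → ε; FOLLOW(A) = { $, '-', 'e', 'g', 'y' }
  A → C e: FIRST \ {ε} = { '-', 'e', 'g', 'y' } — overlaps FOLLOW(A) on { '-', 'e', 'g', 'y' }: CONFLICT
  A → ε: FIRST \ {ε} = { } — this is the only nullable alternative, skip
  A → C -: FIRST \ {ε} = { '-', 'e', 'g', 'y' } — overlaps FOLLOW(A) on { '-', 'e', 'g', 'y' }: CONFLICT

C: nullable alternative(s) C → A; FOLLOW(C) = { '-', 'e', 'g', 'y' }
  C → g e A: FIRST \ {ε} = { 'g' } — overlaps FOLLOW(C) on { 'g' }: CONFLICT
  C → C C y: FIRST \ {ε} = { '-', 'e', 'g', 'y' } — overlaps FOLLOW(C) on { '-', 'e', 'g', 'y' }: CONFLICT
  C → A: FIRST \ {ε} = { '-', 'e', 'g', 'y' } — this is the only nullable alternative, skip
  C → e: FIRST \ {ε} = { 'e' } — overlaps FOLLOW(C) on { 'e' }: CONFLICT

So the grammar has 5 FIRST/FOLLOW conflicts (marked CONFLICT above).

Answer: Yes. A → C e with FOLLOW(A) on { '-', 'e', 'g', 'y' }; A → C '-' with FOLLOW(A) on { '-', 'e', 'g', 'y' }; C → g e A with FOLLOW(C) on { 'g' }; C → C C y with FOLLOW(C) on { '-', 'e', 'g', 'y' }; C → e with FOLLOW(C) on { 'e' }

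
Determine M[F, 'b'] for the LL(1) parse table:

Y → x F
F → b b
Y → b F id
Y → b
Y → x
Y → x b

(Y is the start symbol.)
To find M[F, 'b'], we find productions for F where 'b' is in the predict set (PREDICT(N → α) = (FIRST(α) \ {ε}) ∪ (FOLLOW(N) if α ⇒* ε)).

F → b b: PREDICT = { 'b' }
  'b' is in predict set, so this production goes in M[F, 'b']

M[F, 'b'] = F → b b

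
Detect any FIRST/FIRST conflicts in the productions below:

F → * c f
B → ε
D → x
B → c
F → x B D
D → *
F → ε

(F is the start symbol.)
A FIRST/FIRST conflict occurs when two productions N → α and N → β for the same non-terminal have FIRST(α) ∩ FIRST(β) ≠ ∅ (with ε ∈ FIRST of a nullable right-hand side, so two nullable alternatives also conflict).

Productions for F:
  F → * c f: FIRST = { '*' }
  F → x B D: FIRST = { 'x' }
  F → ε: FIRST = { ε }
Productions for B:
  B → ε: FIRST = { ε }
  B → c: FIRST = { 'c' }
Productions for D:
  D → x: FIRST = { 'x' }
  D → *: FIRST = { '*' }

All alternatives of each non-terminal have pairwise disjoint FIRST sets.

Answer: No FIRST/FIRST conflicts.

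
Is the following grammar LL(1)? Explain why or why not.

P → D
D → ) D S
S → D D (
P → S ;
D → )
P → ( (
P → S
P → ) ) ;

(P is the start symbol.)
No. Predict set conflict for P: { ')' }

Relevant sets:
  FIRST(D) = { ')' }
  FIRST(S) = { ')' }

For P:
  PREDICT(P → D) = { ')' }
  PREDICT(P → S ';') = { ')' }
  PREDICT(P → '(' '(') = { '(' }
  PREDICT(P → S) = { ')' }
  PREDICT(P → ')' ')' ';') = { ')' }
For D:
  PREDICT(D → ')' D S) = { ')' }
  PREDICT(D → ')') = { ')' }
S has a single production, so nothing to check there.

Conflict found: Predict set conflict for P: { ')' }
The grammar is NOT LL(1).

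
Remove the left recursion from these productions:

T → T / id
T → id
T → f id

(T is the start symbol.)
T → id T'
T → f id T'
T' → / id T'
T' → ε

T is directly left-recursive. The standard transformation for
  A → A α₁ | ... | A α_m | β₁ | ... | β_n
is
  A  → β₁ A' | ... | β_n A'
  A' → α₁ A' | ... | α_m A' | ε

T → id becomes T → id T'
T → f id becomes T → f id T'
T → T / id becomes T' → / id T'
Add T' → ε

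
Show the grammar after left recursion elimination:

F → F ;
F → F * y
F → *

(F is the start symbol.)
F is directly left-recursive. The standard transformation for
  A → A α₁ | ... | A α_m | β₁ | ... | β_n
is
  A  → β₁ A' | ... | β_n A'
  A' → α₁ A' | ... | α_m A' | ε

F → * becomes F → * F'
F → F ; becomes F' → ; F'
F → F * y becomes F' → * y F'
Add F' → ε

Resulting grammar:
F → * F'
F' → ; F'
F' → * y F'
F' → ε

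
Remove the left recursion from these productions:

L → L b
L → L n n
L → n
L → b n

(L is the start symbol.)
L is directly left-recursive. The standard transformation for
  A → A α₁ | ... | A α_m | β₁ | ... | β_n
is
  A  → β₁ A' | ... | β_n A'
  A' → α₁ A' | ... | α_m A' | ε

L → n becomes L → n L'
L → b n becomes L → b n L'
L → L b becomes L' → b L'
L → L n n becomes L' → n n L'
Add L' → ε

Resulting grammar:
L → n L'
L → b n L'
L' → b L'
L' → n n L'
L' → ε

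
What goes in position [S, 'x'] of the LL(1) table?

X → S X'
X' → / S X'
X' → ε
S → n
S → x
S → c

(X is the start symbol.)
To find M[S, 'x'], we find productions for S where 'x' is in the predict set (PREDICT(N → α) = (FIRST(α) \ {ε}) ∪ (FOLLOW(N) if α ⇒* ε)).

S → n: PREDICT = { 'n' }
S → x: PREDICT = { 'x' }
  'x' is in predict set, so this production goes in M[S, 'x']
S → c: PREDICT = { 'c' }

M[S, 'x'] = S → x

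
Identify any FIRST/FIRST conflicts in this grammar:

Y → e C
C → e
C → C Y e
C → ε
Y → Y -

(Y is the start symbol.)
Yes. Y → e C / Y → Y '-' on { 'e' }; C → e / C → C Y e on { 'e' }

A FIRST/FIRST conflict occurs when two productions N → α and N → β for the same non-terminal have FIRST(α) ∩ FIRST(β) ≠ ∅ (with ε ∈ FIRST of a nullable right-hand side, so two nullable alternatives also conflict).

FIRST sets of the non-terminals at (or reachable through a nullable prefix from) the front of some alternative:
  FIRST(Y) = { 'e' }
  FIRST(C) = { 'e', ε }

Productions for Y:
  Y → e C: FIRST = { 'e' }
  Y → Y -: FIRST = { 'e' }
Productions for C:
  C → e: FIRST = { 'e' }
  C → C Y e: FIRST = { 'e' }
  C → ε: FIRST = { ε }

Conflict for Y: Y → e C and Y → Y -
  Overlap: { 'e' }
Conflict for C: C → e and C → C Y e
  Overlap: { 'e' }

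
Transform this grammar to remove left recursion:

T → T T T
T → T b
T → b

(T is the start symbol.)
T → b T'
T' → T T T'
T' → b T'
T' → ε

T is directly left-recursive. The standard transformation for
  A → A α₁ | ... | A α_m | β₁ | ... | β_n
is
  A  → β₁ A' | ... | β_n A'
  A' → α₁ A' | ... | α_m A' | ε

T → b becomes T → b T'
T → T T T becomes T' → T T T'
T → T b becomes T' → b T'
Add T' → ε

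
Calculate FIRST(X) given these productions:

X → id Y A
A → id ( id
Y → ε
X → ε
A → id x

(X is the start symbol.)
{ 'id', ε }

From X → id Y A:
  - id is a terminal: add 'id' and stop
From X → ε:
  - ε-production, so ε ∈ FIRST(X)

Collecting: FIRST(X) = { 'id', ε }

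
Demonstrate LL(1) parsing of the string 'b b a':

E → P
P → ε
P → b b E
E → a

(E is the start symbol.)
LL(1) parsing maintains a stack (initially the start symbol over $) and the input. At each step: if the stack top is a terminal, match it against the current input token; if it is a non-terminal N, replace it with the RHS of M[N, lookahead] (the unique production whose predict set contains the lookahead).

Stack is shown with the top on the left.

Stack    Input    Action
------------------------
E $      b b a $  output E → P
P $      b b a $  output P → b b E
b b E $  b b a $  match 'b'
b E $    b a $    match 'b'
E $      a $      output E → a
a $      a $      match 'a'
$        $        accept

The string is accepted.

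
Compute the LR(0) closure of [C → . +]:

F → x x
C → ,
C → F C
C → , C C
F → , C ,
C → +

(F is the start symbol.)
{ [C → . +] }

Start with: [C → . +]
The dot precedes the terminal '+', so nothing is added.

CLOSURE = { [C → . +] }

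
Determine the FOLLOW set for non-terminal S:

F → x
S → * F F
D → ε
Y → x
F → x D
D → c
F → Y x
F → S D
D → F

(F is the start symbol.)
In F → S D: S is followed by D, add FIRST(D) \ {ε} = { '*', 'c', 'x' }
  D is nullable, so also add FOLLOW(F)

The FOLLOW sets referred to above (computed the same way, to a fixed point):
  FOLLOW(F) = { $, '*', 'c', 'x' }

Taking the union: FOLLOW(S) = { $, '*', 'c', 'x' }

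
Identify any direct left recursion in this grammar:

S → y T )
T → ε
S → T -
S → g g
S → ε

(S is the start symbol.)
Direct left recursion occurs when N → N α for some non-terminal N (the right-hand side begins with the left-hand side itself).

S → y T ): starts with y
T → ε: starts with ε
S → T -: starts with T
S → g g: starts with g
S → ε: starts with ε

No direct left recursion found.

Answer: No direct left recursion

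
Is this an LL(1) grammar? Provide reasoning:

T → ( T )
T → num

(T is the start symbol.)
Yes, the grammar is LL(1).

A grammar is LL(1) if for each non-terminal N with multiple productions, the predict sets of those productions are pairwise disjoint, where PREDICT(N → α) = (FIRST(α) \ {ε}) ∪ (FOLLOW(N) if α ⇒* ε).

For T:
  PREDICT(T → '(' T ')') = { '(' }
  PREDICT(T → num) = { 'num' }

All predict sets are disjoint. The grammar IS LL(1).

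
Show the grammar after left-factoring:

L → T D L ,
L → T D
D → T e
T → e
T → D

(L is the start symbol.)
Left-factoring transforms A → αβ₁ | αβ₂ into A → αA' and A' → β₁ | β₂
(α is the longest common prefix among the alternatives). Repeat until
no nonterminal has two alternatives with a common prefix.

Round 1: L has alternatives sharing prefix 'T D'. Introduce L': L → T D L'
  Add: L' → L ,
  Add: L' → ε

No remaining common prefixes — done.

Resulting grammar:
L → T D L'
L' → L ,
L' → ε
D → T e
T → e
T → D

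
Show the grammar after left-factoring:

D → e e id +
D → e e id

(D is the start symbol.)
Left-factoring transforms A → αβ₁ | αβ₂ into A → αA' and A' → β₁ | β₂
(α is the longest common prefix among the alternatives). Repeat until
no nonterminal has two alternatives with a common prefix.

Round 1: D has alternatives sharing prefix 'e e id'. Introduce D': D → e e id D'
  Add: D' → +
  Add: D' → ε

No remaining common prefixes — done.

Resulting grammar:
D → e e id D'
D' → +
D' → ε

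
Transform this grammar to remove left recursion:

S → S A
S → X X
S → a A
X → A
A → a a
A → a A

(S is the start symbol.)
S is directly left-recursive. The standard transformation for
  A → A α₁ | ... | A α_m | β₁ | ... | β_n
is
  A  → β₁ A' | ... | β_n A'
  A' → α₁ A' | ... | α_m A' | ε

S → X X becomes S → X X S'
S → a A becomes S → a A S'
S → S A becomes S' → A S'
Add S' → ε

Productions for other non-terminals are unchanged:
  X → A
  A → a a
  A → a A

Resulting grammar:
S → X X S'
S → a A S'
S' → A S'
S' → ε
X → A
A → a a
A → a A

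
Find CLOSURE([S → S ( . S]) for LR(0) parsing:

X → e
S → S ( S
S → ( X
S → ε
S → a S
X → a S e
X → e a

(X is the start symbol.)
To compute CLOSURE, for each item [A → α.Bβ] where B is a non-terminal, add [B → .γ] for all productions B → γ; repeat for the newly added items until nothing changes.

Start with: [S → S ( . S]
  [S → S ( . S] has the dot before S: add [S → . S ( S], [S → . ( X], [S → .], [S → . a S]
No further items can be added.

CLOSURE = { [S → . ( X], [S → . S ( S], [S → . a S], [S → .], [S → S ( . S] }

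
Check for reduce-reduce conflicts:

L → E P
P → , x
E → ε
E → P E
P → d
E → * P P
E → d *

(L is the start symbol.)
No reduce-reduce conflicts

A reduce-reduce conflict occurs when an LR(0) state has two complete items [A → α .] and [B → β .] — both call for a reduction, and with no lookahead the parser cannot choose between them.

Augment with L' → L and build the canonical LR(0) collection (I0 = CLOSURE({[L' → . L]}), then GOTO on every symbol after a dot until no new states appear). It has 14 states:
  I0: { [E → . * P P], [E → . P E], [E → . d *], [E → .], [L → . E P], [L' → . L], [P → . , x], [P → . d] }  — shift, reduce
  I1: { [E → * . P P], [P → . , x], [P → . d] }  — shift
  I2: { [P → , . x] }  — shift
  I3: { [L → E . P], [P → . , x], [P → . d] }  — shift
  I4: { [L' → L .] }  — accept
  I5: { [E → . * P P], [E → . P E], [E → . d *], [E → .], [E → P . E], [P → . , x], [P → . d] }  — shift, reduce
  I6: { [E → d . *], [P → d .] }  — shift, reduce
  I7: { [E → d * .] }  — reduce
  I8: { [E → P E .] }  — reduce
  I9: { [L → E P .] }  — reduce
  I10: { [P → d .] }  — reduce
  I11: { [P → , x .] }  — reduce
  I12: { [E → * P . P], [P → . , x], [P → . d] }  — shift
  I13: { [E → * P P .] }  — reduce

No state contains more than one complete item.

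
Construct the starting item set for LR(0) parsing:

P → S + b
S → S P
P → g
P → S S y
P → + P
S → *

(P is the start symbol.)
First, augment the grammar with P' → P
I₀ = CLOSURE({ [P' → . P] }):
  [P' → . P] has the dot before P: add [P → . S + b], [P → . g], [P → . S S y], [P → . + P]
  [P → . S + b] has the dot before S: add [S → . S P], [S → . *]
No further items can be added.

I₀ = { [P → . + P], [P → . S + b], [P → . S S y], [P → . g], [P' → . P], [S → . *], [S → . S P] }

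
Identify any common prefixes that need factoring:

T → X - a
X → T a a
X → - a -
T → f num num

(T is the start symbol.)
No, left-factoring is not needed

Left-factoring is needed when two productions for the same non-terminal
share a common prefix on the right-hand side.

Productions for T:
  T → X - a
  T → f num num
Productions for X:
  X → T a a
  X → - a -

No common prefixes found.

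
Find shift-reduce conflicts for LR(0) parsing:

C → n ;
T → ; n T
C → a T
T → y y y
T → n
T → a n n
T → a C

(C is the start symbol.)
No shift-reduce conflicts

Augment with C' → C and build the canonical LR(0) collection (I0 = CLOSURE({[C' → . C]}), then GOTO on every symbol after a dot until no new states appear). It has 17 states:
  I0: { [C → . a T], [C → . n ;], [C' → . C] }  — shift
  I1: { [C' → C .] }  — accept
  I2: { [C → a . T], [T → . ; n T], [T → . a C], [T → . a n n], [T → . n], [T → . y y y] }  — shift
  I3: { [C → n . ;] }  — shift
  I4: { [C → n ; .] }  — reduce
  I5: { [T → ; . n T] }  — shift
  I6: { [C → a T .] }  — reduce
  I7: { [C → . a T], [C → . n ;], [T → a . C], [T → a . n n] }  — shift
  I8: { [T → n .] }  — reduce
  I9: { [T → y . y y] }  — shift
  I10: { [T → y y . y] }  — shift
  I11: { [T → y y y .] }  — reduce
  I12: { [T → a C .] }  — reduce
  I13: { [C → n . ;], [T → a n . n] }  — shift
  I14: { [T → a n n .] }  — reduce
  I15: { [T → . ; n T], [T → . a C], [T → . a n n], [T → . n], [T → . y y y], [T → ; n . T] }  — shift
  I16: { [T → ; n T .] }  — reduce

No state contains both a complete item and a shift item.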